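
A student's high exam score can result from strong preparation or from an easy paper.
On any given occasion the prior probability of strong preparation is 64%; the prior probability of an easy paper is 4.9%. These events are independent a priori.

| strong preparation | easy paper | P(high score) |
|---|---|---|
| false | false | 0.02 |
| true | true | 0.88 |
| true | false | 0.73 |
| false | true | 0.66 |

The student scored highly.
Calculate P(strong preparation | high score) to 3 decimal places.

P(strong preparation | high score) ≈ 0.962

For the numerator, keep only strong preparation=true terms: 0.444307 + 0.027597 = 0.471904
The normalizing constant is 0.02*0.36*0.951 + 0.66*0.36*0.049 + 0.73*0.64*0.951 + 0.88*0.64*0.049 = 0.490393
Posterior = 0.471904 / 0.490393 ≈ 0.962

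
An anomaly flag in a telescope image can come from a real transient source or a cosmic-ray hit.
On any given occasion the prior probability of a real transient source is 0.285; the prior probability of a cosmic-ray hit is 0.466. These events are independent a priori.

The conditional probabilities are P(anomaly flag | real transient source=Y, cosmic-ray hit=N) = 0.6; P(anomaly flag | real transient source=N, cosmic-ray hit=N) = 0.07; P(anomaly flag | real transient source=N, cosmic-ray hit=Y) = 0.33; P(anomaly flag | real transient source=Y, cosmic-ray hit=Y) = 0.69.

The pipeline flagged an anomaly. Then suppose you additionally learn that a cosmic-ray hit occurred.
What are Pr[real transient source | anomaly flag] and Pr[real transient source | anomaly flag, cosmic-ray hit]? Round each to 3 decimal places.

By total probability over the 4 (real transient source, cosmic-ray hit) configurations:
  P(anomaly flag) = 0.07×0.715×0.534 + 0.33×0.715×0.466 + 0.6×0.285×0.534 + 0.69×0.285×0.466
        = 0.026727 + 0.109953 + 0.091314 + 0.091639 = 0.319633
Keeping only the real transient source-present terms gives 0.182953, so
  P(real transient source | anomaly flag) = 0.182953 / 0.319633 ≈ 0.572

Now also conditioning on cosmic-ray hit=true:
P(anomaly flag | cosmic-ray hit) = 0.33*0.715 + 0.69*0.285 = 0.235950 + 0.196650 = 0.432600
Restricting to configurations with real transient source present: 0.69*0.285 = 0.196650.
So P(real transient source | anomaly flag, cosmic-ray hit) = 0.196650/0.432600 ≈ 0.455.
This is intercausal reasoning (explaining away): once cosmic-ray hit accounts for the anomaly flag, real transient source becomes less likely.

Pr[real transient source | anomaly flag] ≈ 0.572; Pr[real transient source | anomaly flag, cosmic-ray hit] ≈ 0.455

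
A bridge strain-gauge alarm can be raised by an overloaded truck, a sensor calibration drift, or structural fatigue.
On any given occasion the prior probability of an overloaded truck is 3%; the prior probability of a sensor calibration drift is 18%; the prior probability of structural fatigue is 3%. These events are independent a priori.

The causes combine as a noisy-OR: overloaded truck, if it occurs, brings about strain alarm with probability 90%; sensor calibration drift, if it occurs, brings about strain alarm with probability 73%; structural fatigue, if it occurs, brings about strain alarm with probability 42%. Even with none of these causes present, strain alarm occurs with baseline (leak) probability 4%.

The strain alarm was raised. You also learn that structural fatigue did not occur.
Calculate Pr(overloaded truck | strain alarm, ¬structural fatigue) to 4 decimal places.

Pr(overloaded truck | strain alarm, ¬structural fatigue) ≈ 0.1458

Under noisy-OR, P(strain alarm | causes) = 1 − (1−0.04)·∏(1−qᵢ) over the active causes.
Sum P(strain alarm|·) weighted by the priors over the 4 (overloaded truck, sensor calibration drift) configurations:
  P(strain alarm | ¬structural fatigue) = 0.04×0.97×0.82 + 0.7408×0.97×0.18 + 0.904×0.03×0.82 + 0.97408×0.03×0.18
        = 0.031816 + 0.129344 + 0.022238 + 0.005260 = 0.188658
Keeping only the overloaded truck-present terms gives 0.027498, so
  P(overloaded truck | strain alarm, ¬structural fatigue) = 0.027498 / 0.188658 ≈ 0.1458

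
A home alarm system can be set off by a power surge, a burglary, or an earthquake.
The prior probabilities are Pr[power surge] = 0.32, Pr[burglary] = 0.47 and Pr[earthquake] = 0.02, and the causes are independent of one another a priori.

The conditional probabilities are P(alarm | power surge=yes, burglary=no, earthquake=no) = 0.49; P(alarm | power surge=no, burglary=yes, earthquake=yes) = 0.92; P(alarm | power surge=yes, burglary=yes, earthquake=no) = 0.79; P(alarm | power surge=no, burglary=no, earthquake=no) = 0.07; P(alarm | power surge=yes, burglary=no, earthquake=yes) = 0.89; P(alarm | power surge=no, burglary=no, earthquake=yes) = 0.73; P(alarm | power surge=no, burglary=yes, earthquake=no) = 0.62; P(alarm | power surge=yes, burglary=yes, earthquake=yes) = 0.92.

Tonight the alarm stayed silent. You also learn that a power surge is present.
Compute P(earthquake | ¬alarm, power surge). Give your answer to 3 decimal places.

Weight on earthquake=true, given the evidence: 0.001166 + 0.000752 = 0.001918
Normalizer over all consistent configurations: 0.51×0.53×0.98 + 0.11×0.53×0.02 + 0.21×0.47×0.98 + 0.08×0.47×0.02 = 0.363538
Posterior = 0.001918 / 0.363538 ≈ 0.005

P(earthquake | ¬alarm, power surge) ≈ 0.005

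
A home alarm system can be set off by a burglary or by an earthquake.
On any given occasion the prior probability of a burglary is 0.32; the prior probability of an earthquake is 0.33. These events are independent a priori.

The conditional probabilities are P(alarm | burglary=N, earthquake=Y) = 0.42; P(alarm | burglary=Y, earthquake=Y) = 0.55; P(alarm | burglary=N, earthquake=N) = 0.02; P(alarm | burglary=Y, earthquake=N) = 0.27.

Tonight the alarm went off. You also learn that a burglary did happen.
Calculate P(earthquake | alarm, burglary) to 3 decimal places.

P(earthquake | alarm, burglary) ≈ 0.501

Weight on earthquake=true, given the evidence: 0.55·0.33 = 0.181500
Denominator P(alarm | burglary): 0.27·0.67 + 0.55·0.33 = 0.362400
P(earthquake | alarm, burglary) = 0.181500/0.362400 ≈ 0.501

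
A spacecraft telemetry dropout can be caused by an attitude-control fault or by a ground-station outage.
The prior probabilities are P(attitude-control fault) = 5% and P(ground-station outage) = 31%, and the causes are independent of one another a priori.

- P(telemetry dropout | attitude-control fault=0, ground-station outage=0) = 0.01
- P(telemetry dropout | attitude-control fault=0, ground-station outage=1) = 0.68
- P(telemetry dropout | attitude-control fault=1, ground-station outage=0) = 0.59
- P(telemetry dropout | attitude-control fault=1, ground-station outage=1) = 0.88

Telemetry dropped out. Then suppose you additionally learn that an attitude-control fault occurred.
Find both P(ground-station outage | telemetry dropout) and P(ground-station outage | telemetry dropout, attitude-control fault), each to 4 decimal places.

P(ground-station outage | telemetry dropout) ≈ 0.8883; P(ground-station outage | telemetry dropout, attitude-control fault) ≈ 0.4012

Numerator (weight on configurations with ground-station outage): 0.200260 + 0.013640 = 0.213900
Normalizer over all consistent configurations: 0.01×0.95×0.69 + 0.68×0.95×0.31 + 0.59×0.05×0.69 + 0.88×0.05×0.31 = 0.240810
Posterior = 0.213900 / 0.240810 ≈ 0.8883

Now also conditioning on attitude-control fault=true:
Enumerate both values of ground-station outage and weight by the priors:
  P(telemetry dropout | attitude-control fault) = 0.59·0.69 + 0.88·0.31
        = 0.407100 + 0.272800 = 0.679900
Configurations with ground-station outage contribute 0.272800, so
  P(ground-station outage | telemetry dropout, attitude-control fault) = 0.272800 / 0.679900 ≈ 0.4012
The drop from 0.8883 to 0.4012 is the explaining-away (discounting) effect.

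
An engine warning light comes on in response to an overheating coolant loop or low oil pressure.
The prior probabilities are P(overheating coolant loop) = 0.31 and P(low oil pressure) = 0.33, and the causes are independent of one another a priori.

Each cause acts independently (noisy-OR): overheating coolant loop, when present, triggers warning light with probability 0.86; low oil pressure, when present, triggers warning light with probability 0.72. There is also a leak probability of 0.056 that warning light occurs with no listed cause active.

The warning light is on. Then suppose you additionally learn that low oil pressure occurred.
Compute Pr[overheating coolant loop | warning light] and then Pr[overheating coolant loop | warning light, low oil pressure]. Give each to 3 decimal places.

Pr[overheating coolant loop | warning light] ≈ 0.590; Pr[overheating coolant loop | warning light, low oil pressure] ≈ 0.370

Under noisy-OR, P(warning light | causes) = 1 − (1−0.056)·∏(1−qᵢ) over the active causes.
Numerator (weight on configurations with overheating coolant loop): 0.180250 + 0.098514 = 0.278764
The normalizing constant is 0.056·0.69·0.67 + 0.73568·0.69·0.33 + 0.86784·0.31·0.67 + 0.962995·0.31·0.33 = 0.472167
P(overheating coolant loop | warning light) = 0.278764/0.472167 ≈ 0.590

Now also conditioning on low oil pressure=true:
P(warning light | low oil pressure) = 0.73568·0.69 + 0.962995·0.31 = 0.507619 + 0.298528 = 0.806147
Restricting to configurations with overheating coolant loop present: 0.962995·0.31 = 0.298528.
P(overheating coolant loop | warning light, low oil pressure) = 0.298528 / 0.806147 ≈ 0.370
The drop from 0.590 to 0.370 is the explaining-away (discounting) effect.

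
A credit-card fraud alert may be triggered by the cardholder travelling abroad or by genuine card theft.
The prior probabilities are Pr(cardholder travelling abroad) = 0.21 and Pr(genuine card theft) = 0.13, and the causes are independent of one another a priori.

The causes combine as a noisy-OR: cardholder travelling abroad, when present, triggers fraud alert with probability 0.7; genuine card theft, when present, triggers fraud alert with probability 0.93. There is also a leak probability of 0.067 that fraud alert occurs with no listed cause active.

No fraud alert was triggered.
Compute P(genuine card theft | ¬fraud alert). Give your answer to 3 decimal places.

Under noisy-OR, P(fraud alert | causes) = 1 − (1−0.067)·∏(1−qᵢ) over the active causes.
Enumerate the 4 (cardholder travelling abroad, genuine card theft) configurations and weight by the priors:
  P(¬fraud alert) = 0.933×0.79×0.87 + 0.06531×0.79×0.13 + 0.2799×0.21×0.87 + 0.019593×0.21×0.13
        = 0.641251 + 0.006707 + 0.051138 + 0.000535 = 0.699631
Configurations with genuine card theft contribute 0.007242, so
  P(genuine card theft | ¬fraud alert) = 0.007242 / 0.699631 ≈ 0.010

P(genuine card theft | ¬fraud alert) ≈ 0.010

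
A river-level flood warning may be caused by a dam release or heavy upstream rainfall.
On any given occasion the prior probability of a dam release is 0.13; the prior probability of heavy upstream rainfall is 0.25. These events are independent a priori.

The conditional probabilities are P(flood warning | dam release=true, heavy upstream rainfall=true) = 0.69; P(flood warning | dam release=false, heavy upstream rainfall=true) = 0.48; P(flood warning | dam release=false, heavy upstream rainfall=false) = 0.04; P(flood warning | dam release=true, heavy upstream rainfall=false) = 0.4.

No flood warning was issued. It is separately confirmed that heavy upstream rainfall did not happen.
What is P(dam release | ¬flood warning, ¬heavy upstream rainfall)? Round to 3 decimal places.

P(dam release | ¬flood warning, ¬heavy upstream rainfall) ≈ 0.085

Enumerate both values of dam release and weight by the priors:
  P(¬flood warning | ¬heavy upstream rainfall) = 0.96×0.87 + 0.6×0.13
        = 0.835200 + 0.078000 = 0.913200
The terms with dam release present sum to 0.078000, so
  P(dam release | ¬flood warning, ¬heavy upstream rainfall) = 0.078000 / 0.913200 ≈ 0.085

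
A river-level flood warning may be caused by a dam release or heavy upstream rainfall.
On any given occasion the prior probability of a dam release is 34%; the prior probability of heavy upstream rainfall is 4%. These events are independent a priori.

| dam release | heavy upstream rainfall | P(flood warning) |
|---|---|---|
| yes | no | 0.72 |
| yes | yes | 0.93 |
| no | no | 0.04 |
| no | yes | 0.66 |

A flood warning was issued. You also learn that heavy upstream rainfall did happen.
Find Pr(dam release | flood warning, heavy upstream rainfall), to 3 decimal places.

P(flood warning | heavy upstream rainfall) = 0.66·0.66 + 0.93·0.34 = 0.435600 + 0.316200 = 0.751800
Of this, 0.316200 comes from 0.93·0.34 (the dam release=true cases).
P(dam release | flood warning, heavy upstream rainfall) = 0.316200 / 0.751800 ≈ 0.421

Pr(dam release | flood warning, heavy upstream rainfall) ≈ 0.421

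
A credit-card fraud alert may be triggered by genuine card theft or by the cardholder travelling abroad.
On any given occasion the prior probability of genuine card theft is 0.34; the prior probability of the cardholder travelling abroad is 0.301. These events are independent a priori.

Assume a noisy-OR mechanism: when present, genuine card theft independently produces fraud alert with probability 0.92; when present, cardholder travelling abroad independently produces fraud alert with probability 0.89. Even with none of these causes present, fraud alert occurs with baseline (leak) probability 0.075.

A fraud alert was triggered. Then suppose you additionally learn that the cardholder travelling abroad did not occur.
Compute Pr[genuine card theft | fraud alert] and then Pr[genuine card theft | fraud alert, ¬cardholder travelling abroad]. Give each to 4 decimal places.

Under noisy-OR, P(fraud alert | causes) = 1 − (1−0.075)·∏(1−qᵢ) over the active causes.
Sum P(fraud alert|·) weighted by the priors over the 4 (genuine card theft, cardholder travelling abroad) configurations:
  P(fraud alert) = 0.075×0.66×0.699 + 0.89825×0.66×0.301 + 0.926×0.34×0.699 + 0.99186×0.34×0.301
        = 0.034600 + 0.178446 + 0.220073 + 0.101507 = 0.534626
The terms with genuine card theft present sum to 0.321580, so
  P(genuine card theft | fraud alert) = 0.321580 / 0.534626 ≈ 0.6015

Now also conditioning on cardholder travelling abroad≠true:
For the numerator, keep only genuine card theft=true terms: 0.926×0.34 = 0.314840
Normalizer over all consistent configurations: 0.075×0.66 + 0.926×0.34 = 0.364340
P(genuine card theft | fraud alert, ¬cardholder travelling abroad) = 0.314840/0.364340 ≈ 0.8641
With cardholder travelling abroad excluded, genuine card theft must carry more of the explanatory weight for the fraud alert.

Pr[genuine card theft | fraud alert] ≈ 0.6015; Pr[genuine card theft | fraud alert, ¬cardholder travelling abroad] ≈ 0.8641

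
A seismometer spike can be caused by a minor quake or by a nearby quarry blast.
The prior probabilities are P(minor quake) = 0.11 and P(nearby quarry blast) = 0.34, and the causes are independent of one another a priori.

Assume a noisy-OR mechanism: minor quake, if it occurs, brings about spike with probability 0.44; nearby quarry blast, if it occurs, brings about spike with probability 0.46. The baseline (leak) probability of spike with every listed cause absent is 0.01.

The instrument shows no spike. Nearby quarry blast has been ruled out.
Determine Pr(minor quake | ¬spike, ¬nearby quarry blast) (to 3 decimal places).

Under noisy-OR, P(spike | causes) = 1 − (1−0.01)·∏(1−qᵢ) over the active causes.
Weight on minor quake=true, given the evidence: 0.5544×0.11 = 0.060984
Normalizer over all consistent configurations: 0.99×0.89 + 0.5544×0.11 = 0.942084
Posterior = 0.060984 / 0.942084 ≈ 0.065

Pr(minor quake | ¬spike, ¬nearby quarry blast) ≈ 0.065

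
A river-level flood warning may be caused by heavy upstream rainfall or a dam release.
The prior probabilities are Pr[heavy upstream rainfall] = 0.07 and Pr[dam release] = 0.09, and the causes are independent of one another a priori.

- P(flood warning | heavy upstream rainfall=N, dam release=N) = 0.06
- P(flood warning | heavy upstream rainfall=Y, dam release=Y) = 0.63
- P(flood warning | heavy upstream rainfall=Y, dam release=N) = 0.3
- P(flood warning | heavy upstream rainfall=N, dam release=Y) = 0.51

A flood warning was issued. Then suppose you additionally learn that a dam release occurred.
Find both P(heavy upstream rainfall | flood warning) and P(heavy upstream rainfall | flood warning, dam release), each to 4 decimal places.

P(heavy upstream rainfall | flood warning) ≈ 0.1980; P(heavy upstream rainfall | flood warning, dam release) ≈ 0.0851

Weight on heavy upstream rainfall=true, given the evidence: 0.019110 + 0.003969 = 0.023079
Normalizer over all consistent configurations: 0.06*0.93*0.91 + 0.51*0.93*0.09 + 0.3*0.07*0.91 + 0.63*0.07*0.09 = 0.116544
P(heavy upstream rainfall | flood warning) = 0.023079/0.116544 ≈ 0.1980

Now condition on the additional information:
By total probability over both values of heavy upstream rainfall:
  P(flood warning | dam release) = 0.51×0.93 + 0.63×0.07
        = 0.474300 + 0.044100 = 0.518400
Configurations with heavy upstream rainfall contribute 0.044100, so
  P(heavy upstream rainfall | flood warning, dam release) = 0.044100 / 0.518400 ≈ 0.0851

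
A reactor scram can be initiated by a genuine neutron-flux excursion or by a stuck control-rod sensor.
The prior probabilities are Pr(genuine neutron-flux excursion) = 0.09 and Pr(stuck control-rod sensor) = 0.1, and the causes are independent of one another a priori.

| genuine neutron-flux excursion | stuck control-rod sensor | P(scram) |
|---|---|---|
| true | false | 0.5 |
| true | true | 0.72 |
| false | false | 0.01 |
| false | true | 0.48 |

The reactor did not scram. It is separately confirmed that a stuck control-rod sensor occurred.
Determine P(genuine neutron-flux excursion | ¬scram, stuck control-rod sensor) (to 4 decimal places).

By total probability over both values of genuine neutron-flux excursion:
  P(¬scram | stuck control-rod sensor) = 0.52·0.91 + 0.28·0.09
        = 0.473200 + 0.025200 = 0.498400
Configurations with genuine neutron-flux excursion contribute 0.025200, so
  P(genuine neutron-flux excursion | ¬scram, stuck control-rod sensor) = 0.025200 / 0.498400 ≈ 0.0506

P(genuine neutron-flux excursion | ¬scram, stuck control-rod sensor) ≈ 0.0506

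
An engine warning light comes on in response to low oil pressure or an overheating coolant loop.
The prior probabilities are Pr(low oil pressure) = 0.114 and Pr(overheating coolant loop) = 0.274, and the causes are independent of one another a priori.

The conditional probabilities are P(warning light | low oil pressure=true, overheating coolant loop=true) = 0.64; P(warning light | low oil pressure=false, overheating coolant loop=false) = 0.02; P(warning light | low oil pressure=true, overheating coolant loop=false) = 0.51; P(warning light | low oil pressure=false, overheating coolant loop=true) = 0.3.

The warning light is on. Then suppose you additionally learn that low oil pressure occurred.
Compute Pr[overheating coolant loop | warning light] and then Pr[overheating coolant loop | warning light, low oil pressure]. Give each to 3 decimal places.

P(warning light) = 0.02×0.886×0.726 + 0.3×0.886×0.274 + 0.51×0.114×0.726 + 0.64×0.114×0.274 = 0.012865 + 0.072829 + 0.042210 + 0.019991 = 0.147895
The overheating coolant loop-present share is 0.072829 + 0.019991 = 0.092820.
Hence the posterior is 0.092820/0.147895 ≈ 0.628.

With the extra evidence:
By total probability over both values of overheating coolant loop:
  P(warning light | low oil pressure) = 0.51*0.726 + 0.64*0.274
        = 0.370260 + 0.175360 = 0.545620
The terms with overheating coolant loop present sum to 0.175360, so
  P(overheating coolant loop | warning light, low oil pressure) = 0.175360 / 0.545620 ≈ 0.321

Pr[overheating coolant loop | warning light] ≈ 0.628; Pr[overheating coolant loop | warning light, low oil pressure] ≈ 0.321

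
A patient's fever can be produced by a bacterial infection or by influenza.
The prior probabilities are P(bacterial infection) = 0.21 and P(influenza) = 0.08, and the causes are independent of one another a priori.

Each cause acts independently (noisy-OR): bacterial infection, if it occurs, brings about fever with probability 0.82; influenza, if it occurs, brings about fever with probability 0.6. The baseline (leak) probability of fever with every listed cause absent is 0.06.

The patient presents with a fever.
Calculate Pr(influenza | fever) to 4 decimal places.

Pr(influenza | fever) ≈ 0.2126

Under noisy-OR, P(fever | causes) = 1 − (1−0.06)·∏(1−qᵢ) over the active causes.
Sum P(fever|·) weighted by the priors over the 4 (bacterial infection, influenza) configurations:
  P(fever) = 0.06·0.79·0.92 + 0.624·0.79·0.08 + 0.8308·0.21·0.92 + 0.93232·0.21·0.08
        = 0.043608 + 0.039437 + 0.160511 + 0.015663 = 0.259219
The terms with influenza present sum to 0.055100, so
  P(influenza | fever) = 0.055100 / 0.259219 ≈ 0.2126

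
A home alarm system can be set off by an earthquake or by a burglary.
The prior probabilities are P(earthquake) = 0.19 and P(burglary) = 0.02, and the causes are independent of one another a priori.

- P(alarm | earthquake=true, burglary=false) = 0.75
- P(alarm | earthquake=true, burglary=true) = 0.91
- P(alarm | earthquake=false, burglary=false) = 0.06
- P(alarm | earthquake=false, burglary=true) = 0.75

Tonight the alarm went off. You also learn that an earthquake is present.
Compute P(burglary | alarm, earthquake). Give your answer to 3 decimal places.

Sum P(alarm|·) weighted by the priors over both values of burglary:
  P(alarm | earthquake) = 0.75×0.98 + 0.91×0.02
        = 0.735000 + 0.018200 = 0.753200
Keeping only the burglary-present terms gives 0.018200, so
  P(burglary | alarm, earthquake) = 0.018200 / 0.753200 ≈ 0.024

P(burglary | alarm, earthquake) ≈ 0.024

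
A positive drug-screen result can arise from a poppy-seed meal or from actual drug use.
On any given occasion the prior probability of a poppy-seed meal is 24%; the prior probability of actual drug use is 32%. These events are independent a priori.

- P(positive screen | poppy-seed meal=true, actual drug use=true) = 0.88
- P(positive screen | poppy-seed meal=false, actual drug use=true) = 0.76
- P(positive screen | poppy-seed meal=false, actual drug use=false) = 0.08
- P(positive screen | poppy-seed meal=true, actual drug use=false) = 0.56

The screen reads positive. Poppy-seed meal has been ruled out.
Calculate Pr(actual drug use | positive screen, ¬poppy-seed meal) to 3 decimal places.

P(positive screen | ¬poppy-seed meal) = 0.08*0.68 + 0.76*0.32 = 0.054400 + 0.243200 = 0.297600
Restricting to configurations with actual drug use present: 0.76*0.32 = 0.243200.
P(actual drug use | positive screen, ¬poppy-seed meal) = 0.243200 / 0.297600 ≈ 0.817

Pr(actual drug use | positive screen, ¬poppy-seed meal) ≈ 0.817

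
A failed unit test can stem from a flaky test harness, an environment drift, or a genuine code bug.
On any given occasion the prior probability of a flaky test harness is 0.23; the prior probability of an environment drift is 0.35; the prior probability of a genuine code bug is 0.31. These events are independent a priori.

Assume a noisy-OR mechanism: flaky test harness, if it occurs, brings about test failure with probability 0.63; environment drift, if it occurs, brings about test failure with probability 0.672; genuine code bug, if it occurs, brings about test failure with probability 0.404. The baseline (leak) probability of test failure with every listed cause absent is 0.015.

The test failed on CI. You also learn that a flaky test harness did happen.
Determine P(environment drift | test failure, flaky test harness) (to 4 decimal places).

P(environment drift | test failure, flaky test harness) ≈ 0.4145

Under noisy-OR, P(test failure | causes) = 1 − (1−0.015)·∏(1−qᵢ) over the active causes.
Enumerate the 4 (environment drift, genuine code bug) configurations and weight by the priors:
  P(test failure | flaky test harness) = 0.63555·0.65·0.69 + 0.782788·0.65·0.31 + 0.88046·0.35·0.69 + 0.928754·0.35·0.31
        = 0.285044 + 0.157732 + 0.212631 + 0.100770 = 0.756177
The terms with environment drift present sum to 0.313401, so
  P(environment drift | test failure, flaky test harness) = 0.313401 / 0.756177 ≈ 0.4145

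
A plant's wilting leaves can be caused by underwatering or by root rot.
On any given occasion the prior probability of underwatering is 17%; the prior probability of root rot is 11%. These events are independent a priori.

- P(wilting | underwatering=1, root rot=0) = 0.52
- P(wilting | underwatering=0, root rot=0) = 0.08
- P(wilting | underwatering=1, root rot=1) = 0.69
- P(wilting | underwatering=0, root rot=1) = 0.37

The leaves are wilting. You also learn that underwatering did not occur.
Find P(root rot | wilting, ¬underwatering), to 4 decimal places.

P(wilting | ¬underwatering) = 0.08×0.89 + 0.37×0.11 = 0.071200 + 0.040700 = 0.111900
The root rot-present share is 0.37×0.11 = 0.040700.
So P(root rot | wilting, ¬underwatering) = 0.040700/0.111900 ≈ 0.3637.

P(root rot | wilting, ¬underwatering) ≈ 0.3637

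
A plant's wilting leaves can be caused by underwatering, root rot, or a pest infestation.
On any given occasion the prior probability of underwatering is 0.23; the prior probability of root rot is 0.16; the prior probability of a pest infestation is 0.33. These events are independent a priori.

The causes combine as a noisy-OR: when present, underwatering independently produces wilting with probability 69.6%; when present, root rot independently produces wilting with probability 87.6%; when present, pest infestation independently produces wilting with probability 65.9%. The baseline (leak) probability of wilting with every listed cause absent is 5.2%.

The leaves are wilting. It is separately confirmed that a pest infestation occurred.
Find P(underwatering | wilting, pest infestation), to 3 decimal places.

Under noisy-OR, P(wilting | causes) = 1 − (1−0.052)·∏(1−qᵢ) over the active causes.
By total probability over the 4 (underwatering, root rot) configurations:
  P(wilting | pest infestation) = 0.676732×0.77×0.84 + 0.959915×0.77×0.16 + 0.901727×0.23×0.84 + 0.987814×0.23×0.16
        = 0.437710 + 0.118262 + 0.174214 + 0.036352 = 0.766538
Configurations with underwatering contribute 0.210566, so
  P(underwatering | wilting, pest infestation) = 0.210566 / 0.766538 ≈ 0.275

P(underwatering | wilting, pest infestation) ≈ 0.275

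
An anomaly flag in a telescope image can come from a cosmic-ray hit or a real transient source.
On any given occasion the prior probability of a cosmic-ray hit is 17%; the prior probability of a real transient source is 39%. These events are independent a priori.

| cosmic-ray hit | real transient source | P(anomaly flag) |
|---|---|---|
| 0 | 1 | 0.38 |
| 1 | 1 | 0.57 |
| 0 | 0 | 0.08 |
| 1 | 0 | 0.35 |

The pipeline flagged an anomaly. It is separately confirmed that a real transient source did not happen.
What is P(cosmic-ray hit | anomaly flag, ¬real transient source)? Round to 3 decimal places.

P(cosmic-ray hit | anomaly flag, ¬real transient source) ≈ 0.473

Enumerate both values of cosmic-ray hit and weight by the priors:
  P(anomaly flag | ¬real transient source) = 0.08×0.83 + 0.35×0.17
        = 0.066400 + 0.059500 = 0.125900
Keeping only the cosmic-ray hit-present terms gives 0.059500, so
  P(cosmic-ray hit | anomaly flag, ¬real transient source) = 0.059500 / 0.125900 ≈ 0.473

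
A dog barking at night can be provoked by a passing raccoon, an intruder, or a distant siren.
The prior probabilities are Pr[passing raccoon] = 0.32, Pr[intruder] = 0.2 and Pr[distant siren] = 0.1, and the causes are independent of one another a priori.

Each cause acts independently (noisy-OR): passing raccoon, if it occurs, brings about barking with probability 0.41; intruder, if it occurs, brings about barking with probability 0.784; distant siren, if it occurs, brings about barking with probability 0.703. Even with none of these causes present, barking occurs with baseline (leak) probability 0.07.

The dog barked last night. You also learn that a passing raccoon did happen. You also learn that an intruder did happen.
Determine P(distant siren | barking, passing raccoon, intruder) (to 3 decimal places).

Under noisy-OR, P(barking | causes) = 1 − (1−0.07)·∏(1−qᵢ) over the active causes.
P(barking | passing raccoon, intruder) = 0.881481·0.9 + 0.9648·0.1 = 0.793333 + 0.096480 = 0.889813
Of this, 0.096480 comes from 0.9648·0.1 (the distant siren=true cases).
Hence the posterior is 0.096480/0.889813 ≈ 0.108.

P(distant siren | barking, passing raccoon, intruder) ≈ 0.108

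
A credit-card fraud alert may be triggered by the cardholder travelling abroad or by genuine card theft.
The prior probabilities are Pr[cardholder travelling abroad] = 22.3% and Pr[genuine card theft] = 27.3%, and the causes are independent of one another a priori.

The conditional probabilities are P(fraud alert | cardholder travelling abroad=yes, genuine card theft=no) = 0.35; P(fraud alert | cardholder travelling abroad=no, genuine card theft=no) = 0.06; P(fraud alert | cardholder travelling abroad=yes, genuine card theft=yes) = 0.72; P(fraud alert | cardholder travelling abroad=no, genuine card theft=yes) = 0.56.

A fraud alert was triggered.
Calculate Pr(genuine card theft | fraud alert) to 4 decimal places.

Pr(genuine card theft | fraud alert) ≈ 0.6421

P(fraud alert) = 0.06·0.777·0.727 + 0.56·0.777·0.273 + 0.35·0.223·0.727 + 0.72·0.223·0.273 = 0.033893 + 0.118788 + 0.056742 + 0.043833 = 0.253256
Of this, 0.162621 comes from 0.118788 + 0.043833 (the genuine card theft=true cases).
P(genuine card theft | fraud alert) = 0.162621 / 0.253256 ≈ 0.6421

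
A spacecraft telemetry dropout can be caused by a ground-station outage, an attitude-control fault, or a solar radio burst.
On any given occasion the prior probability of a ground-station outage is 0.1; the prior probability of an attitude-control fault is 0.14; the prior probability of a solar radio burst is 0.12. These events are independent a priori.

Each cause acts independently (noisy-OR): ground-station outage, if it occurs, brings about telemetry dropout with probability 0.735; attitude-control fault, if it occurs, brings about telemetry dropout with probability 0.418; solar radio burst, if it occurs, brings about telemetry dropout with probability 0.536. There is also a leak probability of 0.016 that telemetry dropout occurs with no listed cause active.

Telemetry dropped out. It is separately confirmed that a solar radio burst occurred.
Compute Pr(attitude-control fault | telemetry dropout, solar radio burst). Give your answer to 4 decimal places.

Under noisy-OR, P(telemetry dropout | causes) = 1 − (1−0.016)·∏(1−qᵢ) over the active causes.
P(telemetry dropout | solar radio burst) = 0.543424×0.9×0.86 + 0.734273×0.9×0.14 + 0.879007×0.1×0.86 + 0.929582×0.1×0.14 = 0.420610 + 0.092518 + 0.075595 + 0.013014 = 0.601737
Of this, 0.105532 comes from 0.092518 + 0.013014 (the attitude-control fault=true cases).
Hence the posterior is 0.105532/0.601737 ≈ 0.1754.

Pr(attitude-control fault | telemetry dropout, solar radio burst) ≈ 0.1754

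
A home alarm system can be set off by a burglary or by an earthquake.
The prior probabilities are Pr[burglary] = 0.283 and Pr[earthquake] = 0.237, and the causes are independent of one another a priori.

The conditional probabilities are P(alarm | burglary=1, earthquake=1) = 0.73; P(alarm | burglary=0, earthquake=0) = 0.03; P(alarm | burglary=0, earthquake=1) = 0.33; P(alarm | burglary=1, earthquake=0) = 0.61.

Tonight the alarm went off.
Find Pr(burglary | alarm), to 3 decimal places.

Pr(burglary | alarm) ≈ 0.714

P(alarm) = 0.03·0.717·0.763 + 0.33·0.717·0.237 + 0.61·0.283·0.763 + 0.73·0.283·0.237 = 0.016412 + 0.056077 + 0.131717 + 0.048962 = 0.253168
Of this, 0.180679 comes from 0.131717 + 0.048962 (the burglary=true cases).
P(burglary | alarm) = 0.180679 / 0.253168 ≈ 0.714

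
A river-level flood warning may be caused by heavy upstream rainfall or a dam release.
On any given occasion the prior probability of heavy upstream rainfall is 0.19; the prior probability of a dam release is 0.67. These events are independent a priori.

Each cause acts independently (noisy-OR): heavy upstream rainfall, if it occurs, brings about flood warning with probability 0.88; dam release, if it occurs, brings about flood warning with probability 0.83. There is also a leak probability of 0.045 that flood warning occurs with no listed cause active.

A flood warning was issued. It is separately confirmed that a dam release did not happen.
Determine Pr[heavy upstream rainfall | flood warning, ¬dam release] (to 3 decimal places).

Pr[heavy upstream rainfall | flood warning, ¬dam release] ≈ 0.822

Under noisy-OR, P(flood warning | causes) = 1 − (1−0.045)·∏(1−qᵢ) over the active causes.
P(flood warning | ¬dam release) = 0.045·0.81 + 0.8854·0.19 = 0.036450 + 0.168226 = 0.204676
Of this, 0.168226 comes from 0.8854·0.19 (the heavy upstream rainfall=true cases).
So P(heavy upstream rainfall | flood warning, ¬dam release) = 0.168226/0.204676 ≈ 0.822.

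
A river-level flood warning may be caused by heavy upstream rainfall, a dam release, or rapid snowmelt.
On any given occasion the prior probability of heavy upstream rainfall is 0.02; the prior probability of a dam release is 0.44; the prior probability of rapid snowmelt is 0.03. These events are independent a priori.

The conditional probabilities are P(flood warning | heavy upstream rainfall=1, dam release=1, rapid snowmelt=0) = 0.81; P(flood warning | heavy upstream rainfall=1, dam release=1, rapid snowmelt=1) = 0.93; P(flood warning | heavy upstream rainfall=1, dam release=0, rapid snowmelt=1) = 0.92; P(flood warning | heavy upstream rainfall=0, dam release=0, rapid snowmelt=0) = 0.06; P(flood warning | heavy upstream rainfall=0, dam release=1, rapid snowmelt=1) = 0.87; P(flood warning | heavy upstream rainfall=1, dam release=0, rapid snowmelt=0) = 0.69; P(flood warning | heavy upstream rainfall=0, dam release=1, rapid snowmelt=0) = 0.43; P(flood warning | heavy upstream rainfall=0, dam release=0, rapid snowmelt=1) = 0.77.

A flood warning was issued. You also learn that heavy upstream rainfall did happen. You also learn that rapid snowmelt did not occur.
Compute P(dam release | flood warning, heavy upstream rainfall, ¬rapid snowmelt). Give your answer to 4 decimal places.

P(dam release | flood warning, heavy upstream rainfall, ¬rapid snowmelt) ≈ 0.4798

By total probability over both values of dam release:
  P(flood warning | heavy upstream rainfall, ¬rapid snowmelt) = 0.69*0.56 + 0.81*0.44
        = 0.386400 + 0.356400 = 0.742800
Configurations with dam release contribute 0.356400, so
  P(dam release | flood warning, heavy upstream rainfall, ¬rapid snowmelt) = 0.356400 / 0.742800 ≈ 0.4798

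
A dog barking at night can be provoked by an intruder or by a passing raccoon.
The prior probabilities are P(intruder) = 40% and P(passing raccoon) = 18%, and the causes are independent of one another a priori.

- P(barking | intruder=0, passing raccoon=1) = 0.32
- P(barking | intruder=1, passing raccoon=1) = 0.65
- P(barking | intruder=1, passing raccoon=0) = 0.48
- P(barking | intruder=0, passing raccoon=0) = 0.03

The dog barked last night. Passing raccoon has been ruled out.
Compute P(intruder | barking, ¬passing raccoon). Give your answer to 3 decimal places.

Sum P(barking|·) weighted by the priors over both values of intruder:
  P(barking | ¬passing raccoon) = 0.03*0.6 + 0.48*0.4
        = 0.018000 + 0.192000 = 0.210000
Configurations with intruder contribute 0.192000, so
  P(intruder | barking, ¬passing raccoon) = 0.192000 / 0.210000 ≈ 0.914

P(intruder | barking, ¬passing raccoon) ≈ 0.914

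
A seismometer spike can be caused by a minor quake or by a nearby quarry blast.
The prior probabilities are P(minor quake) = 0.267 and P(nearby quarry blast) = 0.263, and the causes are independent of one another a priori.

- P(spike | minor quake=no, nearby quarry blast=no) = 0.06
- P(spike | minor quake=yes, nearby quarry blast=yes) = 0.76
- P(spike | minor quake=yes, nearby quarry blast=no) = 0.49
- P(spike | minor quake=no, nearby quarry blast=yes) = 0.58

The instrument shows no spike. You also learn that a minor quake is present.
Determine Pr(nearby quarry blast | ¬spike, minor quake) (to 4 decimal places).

Pr(nearby quarry blast | ¬spike, minor quake) ≈ 0.1438

P(¬spike | minor quake) = 0.51·0.737 + 0.24·0.263 = 0.375870 + 0.063120 = 0.438990
The nearby quarry blast-present share is 0.24·0.263 = 0.063120.
Hence the posterior is 0.063120/0.438990 ≈ 0.1438.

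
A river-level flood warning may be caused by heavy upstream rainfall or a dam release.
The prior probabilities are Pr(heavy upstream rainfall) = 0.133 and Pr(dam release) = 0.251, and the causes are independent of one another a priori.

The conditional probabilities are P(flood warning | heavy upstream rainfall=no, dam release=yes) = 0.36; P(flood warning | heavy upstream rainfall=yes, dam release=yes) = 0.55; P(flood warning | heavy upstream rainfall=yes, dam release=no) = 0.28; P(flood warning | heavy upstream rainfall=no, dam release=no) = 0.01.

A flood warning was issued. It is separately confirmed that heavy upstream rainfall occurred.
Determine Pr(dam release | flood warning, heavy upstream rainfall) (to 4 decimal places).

P(flood warning | heavy upstream rainfall) = 0.28*0.749 + 0.55*0.251 = 0.209720 + 0.138050 = 0.347770
Of this, 0.138050 comes from 0.55*0.251 (the dam release=true cases).
So P(dam release | flood warning, heavy upstream rainfall) = 0.138050/0.347770 ≈ 0.3970.

Pr(dam release | flood warning, heavy upstream rainfall) ≈ 0.3970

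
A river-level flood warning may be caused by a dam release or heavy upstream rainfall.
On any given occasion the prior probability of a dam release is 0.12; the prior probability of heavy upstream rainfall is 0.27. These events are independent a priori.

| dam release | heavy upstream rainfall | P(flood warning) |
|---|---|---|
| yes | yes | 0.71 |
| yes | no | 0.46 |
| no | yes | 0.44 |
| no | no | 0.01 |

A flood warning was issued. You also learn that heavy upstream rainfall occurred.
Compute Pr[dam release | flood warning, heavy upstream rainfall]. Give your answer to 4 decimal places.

Pr[dam release | flood warning, heavy upstream rainfall] ≈ 0.1804

Numerator (weight on configurations with dam release): 0.71·0.12 = 0.085200
Denominator P(flood warning | heavy upstream rainfall): 0.44·0.88 + 0.71·0.12 = 0.472400
P(dam release | flood warning, heavy upstream rainfall) = 0.085200/0.472400 ≈ 0.1804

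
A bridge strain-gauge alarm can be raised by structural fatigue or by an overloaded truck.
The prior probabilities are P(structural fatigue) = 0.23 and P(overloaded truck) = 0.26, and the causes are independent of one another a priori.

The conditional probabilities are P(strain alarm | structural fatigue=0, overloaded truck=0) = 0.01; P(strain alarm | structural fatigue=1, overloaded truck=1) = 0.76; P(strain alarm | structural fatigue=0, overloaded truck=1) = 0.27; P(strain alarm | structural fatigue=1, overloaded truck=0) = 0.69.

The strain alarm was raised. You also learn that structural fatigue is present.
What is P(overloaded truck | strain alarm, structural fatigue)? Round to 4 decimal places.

P(overloaded truck | strain alarm, structural fatigue) ≈ 0.2790

By total probability over both values of overloaded truck:
  P(strain alarm | structural fatigue) = 0.69×0.74 + 0.76×0.26
        = 0.510600 + 0.197600 = 0.708200
The terms with overloaded truck present sum to 0.197600, so
  P(overloaded truck | strain alarm, structural fatigue) = 0.197600 / 0.708200 ≈ 0.2790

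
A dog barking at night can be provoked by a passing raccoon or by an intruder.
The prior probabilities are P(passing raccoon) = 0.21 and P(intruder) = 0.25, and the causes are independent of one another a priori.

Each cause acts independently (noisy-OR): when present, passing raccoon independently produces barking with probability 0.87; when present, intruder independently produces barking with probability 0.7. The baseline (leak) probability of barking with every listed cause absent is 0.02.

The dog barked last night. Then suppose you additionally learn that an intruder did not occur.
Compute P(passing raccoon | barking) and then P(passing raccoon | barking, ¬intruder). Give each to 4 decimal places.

P(passing raccoon | barking) ≈ 0.5540; P(passing raccoon | barking, ¬intruder) ≈ 0.9206

Under noisy-OR, P(barking | causes) = 1 − (1−0.02)·∏(1−qᵢ) over the active causes.
Numerator (weight on configurations with passing raccoon): 0.137434 + 0.050493 = 0.187927
Denominator P(barking): 0.02×0.79×0.75 + 0.706×0.79×0.25 + 0.8726×0.21×0.75 + 0.96178×0.21×0.25 = 0.339212
P(passing raccoon | barking) = 0.187927/0.339212 ≈ 0.5540

Now condition on the additional information:
Numerator (weight on configurations with passing raccoon): 0.8726×0.21 = 0.183246
The normalizing constant is 0.02×0.79 + 0.8726×0.21 = 0.199046
P(passing raccoon | barking, ¬intruder) = 0.183246/0.199046 ≈ 0.9206
Ruling out intruder raises the posterior on passing raccoon — the flip side of explaining away.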